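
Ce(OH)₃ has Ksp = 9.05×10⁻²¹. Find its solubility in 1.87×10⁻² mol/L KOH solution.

Ce(OH)₃(s) ⇌ Ce³⁺(aq) + 3 OH⁻(aq)
OH⁻ is already present at 1.87×10⁻² mol/L. If s mol/L of Ce(OH)₃ dissolves, [Ce³⁺] = s while [OH⁻] ≈ 1.87×10⁻² mol/L.
Ksp = [Ce³⁺][OH⁻]^3 = s(1.87×10⁻²)^3
s = 9.05×10⁻²¹ / (1.87×10⁻²)^3 = 1.38×10⁻¹⁵
s = 1.38×10⁻¹⁵ mol/L

1.38×10⁻¹⁵ M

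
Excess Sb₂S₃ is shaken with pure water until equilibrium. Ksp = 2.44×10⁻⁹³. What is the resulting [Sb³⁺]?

2.35×10⁻¹⁹ M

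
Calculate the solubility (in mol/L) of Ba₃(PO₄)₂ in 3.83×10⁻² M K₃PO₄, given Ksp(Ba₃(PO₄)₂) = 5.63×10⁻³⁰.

5.22×10⁻¹⁰ M

Ba₃(PO₄)₂(s) ⇌ 3 Ba²⁺(aq) + 2 PO₄³⁻(aq)
PO₄³⁻ is already present at 3.83×10⁻² M. If s mol/L of Ba₃(PO₄)₂ dissolves, [Ba²⁺] = 3s while [PO₄³⁻] ≈ 3.83×10⁻² M.
Ksp = [Ba²⁺]^3[PO₄³⁻]^2 = (3s)^3(3.83×10⁻²)^2
(3s)^3 = 5.63×10⁻³⁰ / (3.83×10⁻²)^2 = 3.84×10⁻²⁷
s = 5.22×10⁻¹⁰ M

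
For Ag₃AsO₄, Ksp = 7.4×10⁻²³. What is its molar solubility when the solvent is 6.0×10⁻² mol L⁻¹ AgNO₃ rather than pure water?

3.4×10⁻¹⁹ M

Ag₃AsO₄(s) ⇌ 3 Ag⁺(aq) + AsO₄³⁻(aq)
Let s be the solubility of Ag₃AsO₄ here. The common ion gives [Ag⁺] ≈ 6.0×10⁻² mol L⁻¹, and [AsO₄³⁻] = s.
Ksp = [Ag⁺]^3[AsO₄³⁻] = (6.0×10⁻²)^3s
s = 7.4×10⁻²³ / (6.0×10⁻²)^3 = 3.4×10⁻¹⁹
s = 3.4×10⁻¹⁹ mol L⁻¹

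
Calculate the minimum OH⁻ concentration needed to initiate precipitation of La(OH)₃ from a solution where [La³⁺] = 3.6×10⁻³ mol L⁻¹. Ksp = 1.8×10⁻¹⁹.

The threshold for precipitation is Q = Ksp.
La(OH)₃(s) ⇌ La³⁺(aq) + 3 OH⁻(aq)
Ksp = [La³⁺][OH⁻]^3 = [OH⁻]^3(3.6×10⁻³)
[OH⁻]^3 = 1.8×10⁻¹⁹ / (3.6×10⁻³) = 5.0×10⁻¹⁷
[OH⁻] = 3.7×10⁻⁶ mol L⁻¹

3.7×10⁻⁶ M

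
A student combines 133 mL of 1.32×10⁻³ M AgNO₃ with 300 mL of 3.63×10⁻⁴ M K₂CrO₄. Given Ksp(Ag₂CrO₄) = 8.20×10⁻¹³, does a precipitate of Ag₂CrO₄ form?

Yes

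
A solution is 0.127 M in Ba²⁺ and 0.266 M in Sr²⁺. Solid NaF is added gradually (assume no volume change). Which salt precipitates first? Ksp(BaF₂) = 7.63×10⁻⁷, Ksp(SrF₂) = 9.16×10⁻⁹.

SrF₂

Each salt precipitates once Q = Ksp for that salt.
For BaF₂: [F⁻] = (Ksp/[Ba²⁺])^(1/2) = 2.45×10⁻³ M
For SrF₂: [F⁻] = (Ksp/[Sr²⁺])^(1/2) = 1.86×10⁻⁴ M
The smaller threshold [F⁻] is reached first, so SrF₂ precipitates first.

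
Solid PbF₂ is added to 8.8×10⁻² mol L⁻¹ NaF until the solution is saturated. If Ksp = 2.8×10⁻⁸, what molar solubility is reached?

3.6×10⁻⁶ M

PbF₂(s) ⇌ Pb²⁺(aq) + 2 F⁻(aq)
The solution already contains F⁻ at 8.8×10⁻² mol L⁻¹. Let s be the molar solubility of PbF₂.
[F⁻] ≈ 8.8×10⁻² mol L⁻¹ (common ion dominates); [Pb²⁺] = s.
Ksp = [Pb²⁺][F⁻]^2 = s(8.8×10⁻²)^2
s = 2.8×10⁻⁸ / (8.8×10⁻²)^2 = 3.6×10⁻⁶
s = 3.6×10⁻⁶ mol L⁻¹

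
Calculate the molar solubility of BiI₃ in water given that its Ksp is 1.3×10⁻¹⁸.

BiI₃(s) ⇌ Bi³⁺(aq) + 3 I⁻(aq)
For each mole of BiI₃ that dissolves per liter, [Bi³⁺] = s and [I⁻] = 3s; let s denote this solubility.
Ksp = [Bi³⁺][I⁻]^3 = s · (3s)^3 = 27s^4
27s^4 = 1.3×10⁻¹⁸  ⇒  s^4 = 4.8×10⁻²⁰
s = 1.5×10⁻⁵ mol L⁻¹

1.5×10⁻⁵ M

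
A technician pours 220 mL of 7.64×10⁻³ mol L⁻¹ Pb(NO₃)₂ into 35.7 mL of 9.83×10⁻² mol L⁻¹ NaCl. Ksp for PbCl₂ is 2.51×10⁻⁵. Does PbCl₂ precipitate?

No

After mixing, V = 220 mL + 35.7 mL = 255.7 mL.
[Pb²⁺] = (7.64×10⁻³)(220)/255.7 = 6.57×10⁻³ mol L⁻¹
[Cl⁻] = (9.83×10⁻²)(35.7)/255.7 = 1.37×10⁻² mol L⁻¹
Q = [Pb²⁺][Cl⁻]^2 = 1.24×10⁻⁶
Q = 1.24×10⁻⁶ < Ksp = 2.51×10⁻⁵, so the solution is unsaturated and no precipitate forms.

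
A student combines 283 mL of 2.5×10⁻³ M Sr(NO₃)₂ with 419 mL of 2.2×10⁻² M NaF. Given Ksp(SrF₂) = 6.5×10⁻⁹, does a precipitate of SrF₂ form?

The combined volume is 702 mL.
[Sr²⁺] = (2.5×10⁻³)(283)/702 = 1.0×10⁻³ M
[F⁻] = (2.2×10⁻²)(419)/702 = 1.3×10⁻² M
Q = [Sr²⁺][F⁻]^2 = 1.7×10⁻⁷
Q = 1.7×10⁻⁷ > Ksp = 6.5×10⁻⁹, so the solution is supersaturated and SrF₂ precipitates.

Yes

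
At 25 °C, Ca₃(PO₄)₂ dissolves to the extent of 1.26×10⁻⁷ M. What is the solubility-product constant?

Ca₃(PO₄)₂(s) ⇌ 3 Ca²⁺(aq) + 2 PO₄³⁻(aq)
Let s be the molar solubility. Then [Ca²⁺] = 3s and [PO₄³⁻] = 2s.
Ksp = [Ca²⁺]^3[PO₄³⁻]^2 = (3s)^3 · (2s)^2 = 108s^5
Ksp = 108 × (1.26×10⁻⁷)^5 = 3.43×10⁻³³

Ksp = 3.43×10⁻³³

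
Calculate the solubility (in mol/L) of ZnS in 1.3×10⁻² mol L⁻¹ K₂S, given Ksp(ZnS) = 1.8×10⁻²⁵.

ZnS(s) ⇌ Zn²⁺(aq) + S²⁻(aq)
The solution already contains S²⁻ at 1.3×10⁻² mol L⁻¹. Let s be the molar solubility of ZnS.
[S²⁻] ≈ 1.3×10⁻² mol L⁻¹ (common ion dominates); [Zn²⁺] = s.
Ksp = [Zn²⁺][S²⁻] = s(1.3×10⁻²)
s = 1.8×10⁻²⁵ / (1.3×10⁻²) = 1.4×10⁻²³
s = 1.4×10⁻²³ mol L⁻¹

1.4×10⁻²³ M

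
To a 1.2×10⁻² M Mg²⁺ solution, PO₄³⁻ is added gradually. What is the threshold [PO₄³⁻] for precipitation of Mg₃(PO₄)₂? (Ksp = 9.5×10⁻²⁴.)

2.3×10⁻⁹ M

The threshold for precipitation is Q = Ksp.
Mg₃(PO₄)₂(s) ⇌ 3 Mg²⁺(aq) + 2 PO₄³⁻(aq)
Ksp = [Mg²⁺]^3[PO₄³⁻]^2 = [PO₄³⁻]^2(1.2×10⁻²)^3
[PO₄³⁻]^2 = 9.5×10⁻²⁴ / (1.2×10⁻²)^3 = 5.5×10⁻¹⁸
[PO₄³⁻] = 2.3×10⁻⁹ M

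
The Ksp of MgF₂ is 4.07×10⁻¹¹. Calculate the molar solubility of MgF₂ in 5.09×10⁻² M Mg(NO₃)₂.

MgF₂(s) ⇌ Mg²⁺(aq) + 2 F⁻(aq)
Let s be the solubility of MgF₂ here. The common ion gives [Mg²⁺] ≈ 5.09×10⁻² M, and [F⁻] = 2s.
Ksp = [Mg²⁺][F⁻]^2 = (5.09×10⁻²)(2s)^2
(2s)^2 = 4.07×10⁻¹¹ / (5.09×10⁻²) = 8.00×10⁻¹⁰
s = 1.41×10⁻⁵ M

1.41×10⁻⁵ M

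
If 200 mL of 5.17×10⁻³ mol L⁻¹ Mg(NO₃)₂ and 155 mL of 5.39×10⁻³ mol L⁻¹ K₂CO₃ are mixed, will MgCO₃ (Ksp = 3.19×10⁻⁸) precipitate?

Total volume after mixing = 200 + 155 = 355 mL.
[Mg²⁺] = (5.17×10⁻³)(200)/355 = 2.91×10⁻³ mol L⁻¹
[CO₃²⁻] = (5.39×10⁻³)(155)/355 = 2.35×10⁻³ mol L⁻¹
Q = [Mg²⁺][CO₃²⁻] = 6.85×10⁻⁶
Because Q > Ksp (6.85×10⁻⁶ vs 3.19×10⁻⁸), a precipitate of MgCO₃ forms.

Yes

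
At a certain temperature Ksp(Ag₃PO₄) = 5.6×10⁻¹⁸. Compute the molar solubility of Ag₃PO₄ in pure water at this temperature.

Ag₃PO₄(s) ⇌ 3 Ag⁺(aq) + PO₄³⁻(aq)
For each mole of Ag₃PO₄ that dissolves per liter, [Ag⁺] = 3s and [PO₄³⁻] = s; let s denote this solubility.
Ksp = [Ag⁺]^3[PO₄³⁻] = (3s)^3 · s = 27s^4
27s^4 = 5.6×10⁻¹⁸  ⇒  s^4 = 2.1×10⁻¹⁹
Taking the 4th root, s = 2.1×10⁻⁵ mol L⁻¹.

2.1×10⁻⁵ M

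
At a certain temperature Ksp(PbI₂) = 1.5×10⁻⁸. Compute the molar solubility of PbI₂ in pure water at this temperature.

PbI₂(s) ⇌ Pb²⁺(aq) + 2 I⁻(aq)
If s mol/L of PbI₂ dissolves, [Pb²⁺] = s and [I⁻] = 2s.
Ksp = [Pb²⁺][I⁻]^2 = s · (2s)^2 = 4s^3
4s^3 = 1.5×10⁻⁸  ⇒  s^3 = 3.8×10⁻⁹
s = 1.6×10⁻³ mol L⁻¹

1.6×10⁻³ M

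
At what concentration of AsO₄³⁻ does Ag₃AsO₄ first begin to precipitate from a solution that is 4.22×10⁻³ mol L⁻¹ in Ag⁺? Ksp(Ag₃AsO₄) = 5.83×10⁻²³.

7.76×10⁻¹⁶ M

Precipitation of each salt begins when its ion product equals Ksp.
Ag₃AsO₄(s) ⇌ 3 Ag⁺(aq) + AsO₄³⁻(aq)
Ksp = [Ag⁺]^3[AsO₄³⁻] = [AsO₄³⁻](4.22×10⁻³)^3
[AsO₄³⁻] = 5.83×10⁻²³ / (4.22×10⁻³)^3 = 7.76×10⁻¹⁶
[AsO₄³⁻] = 7.76×10⁻¹⁶ mol L⁻¹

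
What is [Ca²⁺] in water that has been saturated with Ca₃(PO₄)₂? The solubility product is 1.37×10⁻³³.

Ca₃(PO₄)₂(s) ⇌ 3 Ca²⁺(aq) + 2 PO₄³⁻(aq)
Let s be the molar solubility. Then [Ca²⁺] = 3s and [PO₄³⁻] = 2s.
Ksp = [Ca²⁺]^3[PO₄³⁻]^2 = (3s)^3 · (2s)^2 = 108s^5 = 1.37×10⁻³³
s = 1.05×10⁻⁷ mol L⁻¹
[Ca²⁺] = 3s = 3.15×10⁻⁷ mol L⁻¹

3.15×10⁻⁷ M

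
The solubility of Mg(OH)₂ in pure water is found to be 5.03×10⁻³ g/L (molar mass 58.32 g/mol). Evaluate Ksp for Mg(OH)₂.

Convert to molarity: s = 5.03×10⁻³ / 58.32 = 8.6248×10⁻⁵ mol/L
Mg(OH)₂(s) ⇌ Mg²⁺(aq) + 2 OH⁻(aq)
With molar solubility s: [Mg²⁺] = s, [OH⁻] = 2s.
Ksp = [Mg²⁺][OH⁻]^2 = s · (2s)^2 = 4s^3
Ksp = 4 × (8.6248×10⁻⁵)^3 = 2.57×10⁻¹²

Ksp = 2.57×10⁻¹²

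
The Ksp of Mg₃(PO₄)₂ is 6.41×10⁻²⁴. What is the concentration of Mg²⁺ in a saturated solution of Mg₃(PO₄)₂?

Mg₃(PO₄)₂(s) ⇌ 3 Mg²⁺(aq) + 2 PO₄³⁻(aq)
Call the molar solubility s, so that [Mg²⁺] = 3s and [PO₄³⁻] = 2s.
Ksp = [Mg²⁺]^3[PO₄³⁻]^2 = (3s)^3 · (2s)^2 = 108s^5 = 6.41×10⁻²⁴
s = 9.01×10⁻⁶ mol/L
[Mg²⁺] = 3s = 2.70×10⁻⁵ mol/L

2.70×10⁻⁵ M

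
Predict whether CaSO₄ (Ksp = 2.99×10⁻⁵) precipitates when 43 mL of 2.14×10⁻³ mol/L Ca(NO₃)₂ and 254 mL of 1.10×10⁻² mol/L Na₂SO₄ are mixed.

After mixing, V = 43 mL + 254 mL = 297 mL.
[Ca²⁺] = (2.14×10⁻³)(43)/297 = 3.10×10⁻⁴ mol/L
[SO₄²⁻] = (1.10×10⁻²)(254)/297 = 9.41×10⁻³ mol/L
Q = [Ca²⁺][SO₄²⁻] = 2.91×10⁻⁶
Since Q (2.91×10⁻⁶) is less than Ksp (2.99×10⁻⁵), no CaSO₄ precipitates.

No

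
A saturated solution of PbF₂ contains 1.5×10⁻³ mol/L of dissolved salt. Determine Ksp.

Ksp = 1.4×10⁻⁸

PbF₂(s) ⇌ Pb²⁺(aq) + 2 F⁻(aq)
Let s be the molar solubility. Then [Pb²⁺] = s and [F⁻] = 2s.
Ksp = [Pb²⁺][F⁻]^2 = s · (2s)^2 = 4s^3
Ksp = 4 × (1.5×10⁻³)^3 = 1.4×10⁻⁸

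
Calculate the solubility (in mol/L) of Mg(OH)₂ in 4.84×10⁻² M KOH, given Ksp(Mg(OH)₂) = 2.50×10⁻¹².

Mg(OH)₂(s) ⇌ Mg²⁺(aq) + 2 OH⁻(aq)
Let s be the solubility of Mg(OH)₂ here. The common ion gives [OH⁻] ≈ 4.84×10⁻² M, and [Mg²⁺] = s.
Ksp = [Mg²⁺][OH⁻]^2 = s(4.84×10⁻²)^2
s = 2.50×10⁻¹² / (4.84×10⁻²)^2 = 1.07×10⁻⁹
s = 1.07×10⁻⁹ M

1.07×10⁻⁹ M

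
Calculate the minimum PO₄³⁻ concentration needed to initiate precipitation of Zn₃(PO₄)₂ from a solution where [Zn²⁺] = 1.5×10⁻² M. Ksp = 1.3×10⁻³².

Each salt precipitates once Q = Ksp for that salt.
Zn₃(PO₄)₂(s) ⇌ 3 Zn²⁺(aq) + 2 PO₄³⁻(aq)
Ksp = [Zn²⁺]^3[PO₄³⁻]^2 = [PO₄³⁻]^2(1.5×10⁻²)^3
[PO₄³⁻]^2 = 1.3×10⁻³² / (1.5×10⁻²)^3 = 3.9×10⁻²⁷
[PO₄³⁻] = 6.2×10⁻¹⁴ M

6.2×10⁻¹⁴ M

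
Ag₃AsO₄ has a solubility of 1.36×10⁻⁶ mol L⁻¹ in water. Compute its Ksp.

Ag₃AsO₄(s) ⇌ 3 Ag⁺(aq) + AsO₄³⁻(aq)
With molar solubility s: [Ag⁺] = 3s, [AsO₄³⁻] = s.
Ksp = [Ag⁺]^3[AsO₄³⁻] = (3s)^3 · s = 27s^4
Ksp = 27 × (1.36×10⁻⁶)^4 = 9.24×10⁻²³

Ksp = 9.24×10⁻²³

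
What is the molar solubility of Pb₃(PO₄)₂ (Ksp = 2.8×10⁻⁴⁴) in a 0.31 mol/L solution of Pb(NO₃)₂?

Pb₃(PO₄)₂(s) ⇌ 3 Pb²⁺(aq) + 2 PO₄³⁻(aq)
The solution already contains Pb²⁺ at 0.31 mol/L. Let s be the molar solubility of Pb₃(PO₄)₂.
[Pb²⁺] ≈ 0.31 mol/L (common ion dominates); [PO₄³⁻] = 2s.
Ksp = [Pb²⁺]^3[PO₄³⁻]^2 = (0.31)^3(2s)^2
(2s)^2 = 2.8×10⁻⁴⁴ / (0.31)^3 = 9.4×10⁻⁴³
s = 4.8×10⁻²² mol/L

4.8×10⁻²² M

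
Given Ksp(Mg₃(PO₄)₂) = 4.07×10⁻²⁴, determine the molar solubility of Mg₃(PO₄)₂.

8.23×10⁻⁶ M

Mg₃(PO₄)₂(s) ⇌ 3 Mg²⁺(aq) + 2 PO₄³⁻(aq)
With molar solubility s: [Mg²⁺] = 3s, [PO₄³⁻] = 2s.
Ksp = [Mg²⁺]^3[PO₄³⁻]^2 = (3s)^3 · (2s)^2 = 108s^5
108s^5 = 4.07×10⁻²⁴  ⇒  s^5 = 3.77×10⁻²⁶
Taking the 5th root, s = 8.23×10⁻⁶ mol L⁻¹.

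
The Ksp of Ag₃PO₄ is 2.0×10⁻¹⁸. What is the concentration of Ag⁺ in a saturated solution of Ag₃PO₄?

4.9×10⁻⁵ M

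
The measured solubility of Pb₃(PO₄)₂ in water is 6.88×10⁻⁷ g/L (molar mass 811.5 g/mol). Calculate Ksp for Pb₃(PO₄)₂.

Ksp = 4.73×10⁻⁴⁴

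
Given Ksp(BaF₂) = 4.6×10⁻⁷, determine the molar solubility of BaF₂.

BaF₂(s) ⇌ Ba²⁺(aq) + 2 F⁻(aq)
Call the molar solubility s, so that [Ba²⁺] = s and [F⁻] = 2s.
Ksp = [Ba²⁺][F⁻]^2 = s · (2s)^2 = 4s^3
4s^3 = 4.6×10⁻⁷  ⇒  s^3 = 1.2×10⁻⁷
Taking the 3rd root, s = 4.9×10⁻³ mol/L.

4.9×10⁻³ M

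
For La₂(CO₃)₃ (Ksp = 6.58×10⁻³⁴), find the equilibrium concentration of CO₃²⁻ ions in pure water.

2.72×10⁻⁷ M

La₂(CO₃)₃(s) ⇌ 2 La³⁺(aq) + 3 CO₃²⁻(aq)
Let s be the molar solubility. Then [La³⁺] = 2s and [CO₃²⁻] = 3s.
Ksp = [La³⁺]^2[CO₃²⁻]^3 = (2s)^2 · (3s)^3 = 108s^5 = 6.58×10⁻³⁴
s = 9.06×10⁻⁸ mol/L
[CO₃²⁻] = 3s = 2.72×10⁻⁷ mol/L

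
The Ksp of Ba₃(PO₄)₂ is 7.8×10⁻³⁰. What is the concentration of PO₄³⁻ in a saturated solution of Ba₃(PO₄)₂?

Ba₃(PO₄)₂(s) ⇌ 3 Ba²⁺(aq) + 2 PO₄³⁻(aq)
Call the molar solubility s, so that [Ba²⁺] = 3s and [PO₄³⁻] = 2s.
Ksp = [Ba²⁺]^3[PO₄³⁻]^2 = (3s)^3 · (2s)^2 = 108s^5 = 7.8×10⁻³⁰
s = 5.9×10⁻⁷ M
[PO₄³⁻] = 2s = 1.2×10⁻⁶ M

1.2×10⁻⁶ M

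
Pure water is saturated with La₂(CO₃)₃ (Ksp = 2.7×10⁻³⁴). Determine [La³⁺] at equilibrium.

1.5×10⁻⁷ M

La₂(CO₃)₃(s) ⇌ 2 La³⁺(aq) + 3 CO₃²⁻(aq)
If s mol/L of La₂(CO₃)₃ dissolves, [La³⁺] = 2s and [CO₃²⁻] = 3s.
Ksp = [La³⁺]^2[CO₃²⁻]^3 = (2s)^2 · (3s)^3 = 108s^5 = 2.7×10⁻³⁴
s = 7.6×10⁻⁸ M
[La³⁺] = 2s = 1.5×10⁻⁷ M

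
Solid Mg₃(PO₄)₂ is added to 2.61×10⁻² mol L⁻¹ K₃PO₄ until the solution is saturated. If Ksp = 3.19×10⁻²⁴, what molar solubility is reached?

Mg₃(PO₄)₂(s) ⇌ 3 Mg²⁺(aq) + 2 PO₄³⁻(aq)
With PO₄³⁻ already at 2.61×10⁻² mol L⁻¹ and s small, take [PO₄³⁻] ≈ 2.61×10⁻² mol L⁻¹ and [Mg²⁺] = 3s.
Ksp = [Mg²⁺]^3[PO₄³⁻]^2 = (3s)^3(2.61×10⁻²)^2
(3s)^3 = 3.19×10⁻²⁴ / (2.61×10⁻²)^2 = 4.68×10⁻²¹
s = 5.58×10⁻⁸ mol L⁻¹

5.58×10⁻⁸ M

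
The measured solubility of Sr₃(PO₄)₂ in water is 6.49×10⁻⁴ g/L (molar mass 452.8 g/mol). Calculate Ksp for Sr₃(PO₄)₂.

Ksp = 6.53×10⁻²⁸

Convert to molarity: s = 6.49×10⁻⁴ / 452.8 = 1.4333×10⁻⁶ mol/L
Sr₃(PO₄)₂(s) ⇌ 3 Sr²⁺(aq) + 2 PO₄³⁻(aq)
With molar solubility s: [Sr²⁺] = 3s, [PO₄³⁻] = 2s.
Ksp = [Sr²⁺]^3[PO₄³⁻]^2 = (3s)^3 · (2s)^2 = 108s^5
Ksp = 108 × (1.4333×10⁻⁶)^5 = 6.53×10⁻²⁸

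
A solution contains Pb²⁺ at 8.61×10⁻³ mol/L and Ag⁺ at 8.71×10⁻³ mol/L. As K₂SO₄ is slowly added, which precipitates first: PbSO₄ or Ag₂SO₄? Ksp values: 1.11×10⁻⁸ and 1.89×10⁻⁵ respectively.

A salt starts to precipitate once the ion product Q reaches its Ksp.
For PbSO₄: [SO₄²⁻] = (Ksp/[Pb²⁺]) = 1.29×10⁻⁶ mol/L
For Ag₂SO₄: [SO₄²⁻] = (Ksp/[Ag⁺]^2) = 0.249 mol/L
PbSO₄ requires the lower [SO₄²⁻], so it precipitates first.

PbSO₄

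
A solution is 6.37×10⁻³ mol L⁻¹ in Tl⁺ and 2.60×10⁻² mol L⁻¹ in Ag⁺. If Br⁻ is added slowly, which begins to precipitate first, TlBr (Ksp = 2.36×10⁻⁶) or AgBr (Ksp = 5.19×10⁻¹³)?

A salt starts to precipitate once the ion product Q reaches its Ksp.
For TlBr: [Br⁻] = (Ksp/[Tl⁺]) = 3.70×10⁻⁴ mol L⁻¹
For AgBr: [Br⁻] = (Ksp/[Ag⁺]) = 2.00×10⁻¹¹ mol L⁻¹
Since AgBr needs less Br⁻ to reach saturation, it precipitates first.

AgBr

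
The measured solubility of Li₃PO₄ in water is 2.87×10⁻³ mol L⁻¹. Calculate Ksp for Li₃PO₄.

Li₃PO₄(s) ⇌ 3 Li⁺(aq) + PO₄³⁻(aq)
For each mole of Li₃PO₄ that dissolves per liter, [Li⁺] = 3s and [PO₄³⁻] = s; let s denote this solubility.
Ksp = [Li⁺]^3[PO₄³⁻] = (3s)^3 · s = 27s^4
Ksp = 27 × (2.87×10⁻³)^4 = 1.83×10⁻⁹

Ksp = 1.83×10⁻⁹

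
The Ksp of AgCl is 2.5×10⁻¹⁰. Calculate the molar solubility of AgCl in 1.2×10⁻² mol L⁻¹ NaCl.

2.1×10⁻⁸ M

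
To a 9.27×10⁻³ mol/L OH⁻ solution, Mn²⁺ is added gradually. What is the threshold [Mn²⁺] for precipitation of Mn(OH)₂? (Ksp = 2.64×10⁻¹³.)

3.07×10⁻⁹ M

A salt starts to precipitate once the ion product Q reaches its Ksp.
Mn(OH)₂(s) ⇌ Mn²⁺(aq) + 2 OH⁻(aq)
Ksp = [Mn²⁺][OH⁻]^2 = [Mn²⁺](9.27×10⁻³)^2
[Mn²⁺] = 2.64×10⁻¹³ / (9.27×10⁻³)^2 = 3.07×10⁻⁹
[Mn²⁺] = 3.07×10⁻⁹ mol/L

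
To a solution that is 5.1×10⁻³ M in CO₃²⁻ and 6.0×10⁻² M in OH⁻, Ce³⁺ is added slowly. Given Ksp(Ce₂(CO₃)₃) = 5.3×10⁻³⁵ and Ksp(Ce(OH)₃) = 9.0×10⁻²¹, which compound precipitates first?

Each salt precipitates once Q = Ksp for that salt.
For Ce₂(CO₃)₃: [Ce³⁺] = (Ksp/[CO₃²⁻]^3)^(1/2) = 2.0×10⁻¹⁴ M
For Ce(OH)₃: [Ce³⁺] = (Ksp/[OH⁻]^3) = 4.2×10⁻¹⁷ M
The smaller threshold [Ce³⁺] is reached first, so Ce(OH)₃ precipitates first.

Ce(OH)₃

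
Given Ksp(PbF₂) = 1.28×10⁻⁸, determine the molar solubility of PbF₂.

1.47×10⁻³ M

PbF₂(s) ⇌ Pb²⁺(aq) + 2 F⁻(aq)
Let s be the molar solubility. Then [Pb²⁺] = s and [F⁻] = 2s.
Ksp = [Pb²⁺][F⁻]^2 = s · (2s)^2 = 4s^3
4s^3 = 1.28×10⁻⁸  ⇒  s^3 = 3.20×10⁻⁹
s = (3.20×10⁻⁹)^(1/3) = 1.47×10⁻³ mol L⁻¹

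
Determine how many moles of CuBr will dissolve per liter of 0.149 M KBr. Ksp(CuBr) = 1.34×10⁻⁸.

CuBr(s) ⇌ Cu⁺(aq) + Br⁻(aq)
Br⁻ is already present at 0.149 M. If s mol/L of CuBr dissolves, [Cu⁺] = s while [Br⁻] ≈ 0.149 M.
Ksp = [Cu⁺][Br⁻] = s(0.149)
s = 1.34×10⁻⁸ / (0.149) = 8.99×10⁻⁸
s = 8.99×10⁻⁸ M

8.99×10⁻⁸ M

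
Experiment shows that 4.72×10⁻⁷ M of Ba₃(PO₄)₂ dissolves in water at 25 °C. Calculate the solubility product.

Ksp = 2.53×10⁻³⁰

Ba₃(PO₄)₂(s) ⇌ 3 Ba²⁺(aq) + 2 PO₄³⁻(aq)
If s mol/L of Ba₃(PO₄)₂ dissolves, [Ba²⁺] = 3s and [PO₄³⁻] = 2s.
Ksp = [Ba²⁺]^3[PO₄³⁻]^2 = (3s)^3 · (2s)^2 = 108s^5
Ksp = 108 × (4.72×10⁻⁷)^5 = 2.53×10⁻³⁰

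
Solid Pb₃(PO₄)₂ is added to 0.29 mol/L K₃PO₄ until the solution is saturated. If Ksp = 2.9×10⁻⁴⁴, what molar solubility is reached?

2.3×10⁻¹⁵ M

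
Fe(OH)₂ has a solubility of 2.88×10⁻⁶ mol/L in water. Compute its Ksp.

Ksp = 9.56×10⁻¹⁷

Fe(OH)₂(s) ⇌ Fe²⁺(aq) + 2 OH⁻(aq)
Call the molar solubility s, so that [Fe²⁺] = s and [OH⁻] = 2s.
Ksp = [Fe²⁺][OH⁻]^2 = s · (2s)^2 = 4s^3
Ksp = 4 × (2.88×10⁻⁶)^3 = 9.56×10⁻¹⁷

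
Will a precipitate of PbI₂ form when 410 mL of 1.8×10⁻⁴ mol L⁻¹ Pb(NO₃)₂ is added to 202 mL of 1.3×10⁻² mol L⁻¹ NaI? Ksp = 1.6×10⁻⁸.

After mixing, V = 410 mL + 202 mL = 612 mL.
[Pb²⁺] = (1.8×10⁻⁴)(410)/612 = 1.2×10⁻⁴ mol L⁻¹
[I⁻] = (1.3×10⁻²)(202)/612 = 4.3×10⁻³ mol L⁻¹
Q = [Pb²⁺][I⁻]^2 = 2.2×10⁻⁹
Q < Ksp (2.2×10⁻⁹ vs 1.6×10⁻⁸); the solution remains unsaturated and no precipitate forms.

No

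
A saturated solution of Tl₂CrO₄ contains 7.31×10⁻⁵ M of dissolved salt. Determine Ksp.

Tl₂CrO₄(s) ⇌ 2 Tl⁺(aq) + CrO₄²⁻(aq)
For each mole of Tl₂CrO₄ that dissolves per liter, [Tl⁺] = 2s and [CrO₄²⁻] = s; let s denote this solubility.
Ksp = [Tl⁺]^2[CrO₄²⁻] = (2s)^2 · s = 4s^3
Ksp = 4 × (7.31×10⁻⁵)^3 = 1.56×10⁻¹²

Ksp = 1.56×10⁻¹²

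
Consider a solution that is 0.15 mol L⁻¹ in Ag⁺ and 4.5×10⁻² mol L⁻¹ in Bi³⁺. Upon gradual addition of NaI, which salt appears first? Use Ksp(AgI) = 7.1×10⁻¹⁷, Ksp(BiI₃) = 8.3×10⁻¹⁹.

AgI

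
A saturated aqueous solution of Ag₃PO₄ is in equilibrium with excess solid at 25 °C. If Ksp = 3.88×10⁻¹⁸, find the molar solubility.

1.95×10⁻⁵ M

Ag₃PO₄(s) ⇌ 3 Ag⁺(aq) + PO₄³⁻(aq)
Let s be the molar solubility. Then [Ag⁺] = 3s and [PO₄³⁻] = s.
Ksp = [Ag⁺]^3[PO₄³⁻] = (3s)^3 · s = 27s^4
27s^4 = 3.88×10⁻¹⁸  ⇒  s^4 = 1.44×10⁻¹⁹
s = (1.44×10⁻¹⁹)^(1/4) = 1.95×10⁻⁵ M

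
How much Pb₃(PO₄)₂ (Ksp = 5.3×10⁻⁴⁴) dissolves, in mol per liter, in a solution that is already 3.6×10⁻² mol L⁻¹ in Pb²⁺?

Pb₃(PO₄)₂(s) ⇌ 3 Pb²⁺(aq) + 2 PO₄³⁻(aq)
Pb²⁺ is already present at 3.6×10⁻² mol L⁻¹. If s mol/L of Pb₃(PO₄)₂ dissolves, [PO₄³⁻] = 2s while [Pb²⁺] ≈ 3.6×10⁻² mol L⁻¹.
Ksp = [Pb²⁺]^3[PO₄³⁻]^2 = (3.6×10⁻²)^3(2s)^2
(2s)^2 = 5.3×10⁻⁴⁴ / (3.6×10⁻²)^3 = 1.1×10⁻³⁹
s = 1.7×10⁻²⁰ mol L⁻¹

1.7×10⁻²⁰ M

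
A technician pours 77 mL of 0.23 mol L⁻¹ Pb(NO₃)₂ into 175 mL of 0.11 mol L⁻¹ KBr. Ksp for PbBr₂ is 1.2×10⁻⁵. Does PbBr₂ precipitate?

After mixing, V = 77 mL + 175 mL = 252 mL.
[Pb²⁺] = (0.23)(77)/252 = 7.0×10⁻² mol L⁻¹
[Br⁻] = (0.11)(175)/252 = 7.6×10⁻² mol L⁻¹
Q = [Pb²⁺][Br⁻]^2 = 4.1×10⁻⁴
Since Q (4.1×10⁻⁴) exceeds Ksp (1.2×10⁻⁵), PbBr₂ will precipitate.

Yes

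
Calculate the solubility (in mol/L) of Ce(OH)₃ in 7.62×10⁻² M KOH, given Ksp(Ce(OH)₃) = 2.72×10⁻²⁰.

Ce(OH)₃(s) ⇌ Ce³⁺(aq) + 3 OH⁻(aq)
With OH⁻ already at 7.62×10⁻² M and s small, take [OH⁻] ≈ 7.62×10⁻² M and [Ce³⁺] = s.
Ksp = [Ce³⁺][OH⁻]^3 = s(7.62×10⁻²)^3
s = 2.72×10⁻²⁰ / (7.62×10⁻²)^3 = 6.15×10⁻¹⁷
s = 6.15×10⁻¹⁷ M

6.15×10⁻¹⁷ M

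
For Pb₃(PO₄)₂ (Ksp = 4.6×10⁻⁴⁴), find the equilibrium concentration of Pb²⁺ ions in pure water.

Pb₃(PO₄)₂(s) ⇌ 3 Pb²⁺(aq) + 2 PO₄³⁻(aq)
For each mole of Pb₃(PO₄)₂ that dissolves per liter, [Pb²⁺] = 3s and [PO₄³⁻] = 2s; let s denote this solubility.
Ksp = [Pb²⁺]^3[PO₄³⁻]^2 = (3s)^3 · (2s)^2 = 108s^5 = 4.6×10⁻⁴⁴
s = 8.4×10⁻¹⁰ mol/L
[Pb²⁺] = 3s = 2.5×10⁻⁹ mol/L

2.5×10⁻⁹ M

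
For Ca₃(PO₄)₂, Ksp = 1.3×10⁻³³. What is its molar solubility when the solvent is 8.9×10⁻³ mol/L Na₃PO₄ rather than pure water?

8.5×10⁻¹¹ M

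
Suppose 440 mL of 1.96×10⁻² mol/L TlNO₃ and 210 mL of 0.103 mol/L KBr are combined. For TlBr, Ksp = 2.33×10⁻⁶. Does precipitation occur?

After mixing, V = 440 mL + 210 mL = 650 mL.
[Tl⁺] = (1.96×10⁻²)(440)/650 = 1.33×10⁻² mol/L
[Br⁻] = (0.103)(210)/650 = 3.33×10⁻² mol/L
Q = [Tl⁺][Br⁻] = 4.42×10⁻⁴
Q = 4.42×10⁻⁴ > Ksp = 2.33×10⁻⁶, so the solution is supersaturated and TlBr precipitates.

Yes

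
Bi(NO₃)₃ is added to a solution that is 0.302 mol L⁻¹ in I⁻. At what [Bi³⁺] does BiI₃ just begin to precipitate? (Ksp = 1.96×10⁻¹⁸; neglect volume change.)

7.12×10⁻¹⁷ M

A salt starts to precipitate once the ion product Q reaches its Ksp.
BiI₃(s) ⇌ Bi³⁺(aq) + 3 I⁻(aq)
Ksp = [Bi³⁺][I⁻]^3 = [Bi³⁺](0.302)^3
[Bi³⁺] = 1.96×10⁻¹⁸ / (0.302)^3 = 7.12×10⁻¹⁷
[Bi³⁺] = 7.12×10⁻¹⁷ mol L⁻¹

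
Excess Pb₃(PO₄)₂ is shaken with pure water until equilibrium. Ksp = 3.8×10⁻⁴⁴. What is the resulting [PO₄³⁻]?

1.6×10⁻⁹ M

Pb₃(PO₄)₂(s) ⇌ 3 Pb²⁺(aq) + 2 PO₄³⁻(aq)
With molar solubility s: [Pb²⁺] = 3s, [PO₄³⁻] = 2s.
Ksp = [Pb²⁺]^3[PO₄³⁻]^2 = (3s)^3 · (2s)^2 = 108s^5 = 3.8×10⁻⁴⁴
s = 8.1×10⁻¹⁰ mol/L
[PO₄³⁻] = 2s = 1.6×10⁻⁹ mol/L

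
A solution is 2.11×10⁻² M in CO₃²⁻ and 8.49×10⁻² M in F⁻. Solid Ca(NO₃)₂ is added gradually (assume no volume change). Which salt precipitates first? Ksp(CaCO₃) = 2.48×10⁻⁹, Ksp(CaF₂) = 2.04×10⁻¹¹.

CaF₂

Precipitation begins when Q = Ksp.
For CaCO₃: [Ca²⁺] = (Ksp/[CO₃²⁻]) = 1.18×10⁻⁷ M
For CaF₂: [Ca²⁺] = (Ksp/[F⁻]^2) = 2.83×10⁻⁹ M
The smaller threshold [Ca²⁺] is reached first, so CaF₂ precipitates first.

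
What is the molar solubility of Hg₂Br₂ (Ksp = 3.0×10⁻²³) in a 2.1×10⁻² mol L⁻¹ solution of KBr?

6.8×10⁻²⁰ M

Hg₂Br₂(s) ⇌ Hg₂²⁺(aq) + 2 Br⁻(aq)
The solution already contains Br⁻ at 2.1×10⁻² mol L⁻¹. Let s be the molar solubility of Hg₂Br₂.
[Br⁻] ≈ 2.1×10⁻² mol L⁻¹ (common ion dominates); [Hg₂²⁺] = s.
Ksp = [Hg₂²⁺][Br⁻]^2 = s(2.1×10⁻²)^2
s = 3.0×10⁻²³ / (2.1×10⁻²)^2 = 6.8×10⁻²⁰
s = 6.8×10⁻²⁰ mol L⁻¹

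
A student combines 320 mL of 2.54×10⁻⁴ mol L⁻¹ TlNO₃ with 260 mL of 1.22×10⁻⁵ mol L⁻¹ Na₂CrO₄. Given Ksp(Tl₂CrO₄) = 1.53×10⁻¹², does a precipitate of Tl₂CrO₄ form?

No

After mixing, V = 320 mL + 260 mL = 580 mL.
[Tl⁺] = (2.54×10⁻⁴)(320)/580 = 1.40×10⁻⁴ mol L⁻¹
[CrO₄²⁻] = (1.22×10⁻⁵)(260)/580 = 5.47×10⁻⁶ mol L⁻¹
Q = [Tl⁺]^2[CrO₄²⁻] = 1.07×10⁻¹³
Since Q (1.07×10⁻¹³) is less than Ksp (1.53×10⁻¹²), no Tl₂CrO₄ precipitates.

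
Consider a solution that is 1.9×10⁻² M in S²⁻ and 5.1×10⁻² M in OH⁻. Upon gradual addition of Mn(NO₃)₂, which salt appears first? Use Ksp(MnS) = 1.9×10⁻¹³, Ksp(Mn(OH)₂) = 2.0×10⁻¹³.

The threshold for precipitation is Q = Ksp.
For MnS: [Mn²⁺] = (Ksp/[S²⁻]) = 1.0×10⁻¹¹ M
For Mn(OH)₂: [Mn²⁺] = (Ksp/[OH⁻]^2) = 7.7×10⁻¹¹ M
The smaller threshold [Mn²⁺] is reached first, so MnS precipitates first.

MnS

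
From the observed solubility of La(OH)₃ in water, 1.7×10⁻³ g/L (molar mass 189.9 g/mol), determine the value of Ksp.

s = (1.7×10⁻³ g L⁻¹)/(189.9 g mol⁻¹) = 8.952×10⁻⁶ M
La(OH)₃(s) ⇌ La³⁺(aq) + 3 OH⁻(aq)
Call the molar solubility s, so that [La³⁺] = s and [OH⁻] = 3s.
Ksp = [La³⁺][OH⁻]^3 = s · (3s)^3 = 27s^4
Ksp = 27 × (8.952×10⁻⁶)^4 = 1.7×10⁻¹⁹

Ksp = 1.7×10⁻¹⁹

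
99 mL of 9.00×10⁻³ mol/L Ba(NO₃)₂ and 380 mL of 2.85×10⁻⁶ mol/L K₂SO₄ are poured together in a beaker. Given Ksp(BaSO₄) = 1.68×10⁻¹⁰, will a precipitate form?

Yes

After mixing, V = 99 mL + 380 mL = 479 mL.
[Ba²⁺] = (9.00×10⁻³)(99)/479 = 1.86×10⁻³ mol/L
[SO₄²⁻] = (2.85×10⁻⁶)(380)/479 = 2.26×10⁻⁶ mol/L
Q = [Ba²⁺][SO₄²⁻] = 4.21×10⁻⁹
Because Q > Ksp (4.21×10⁻⁹ vs 1.68×10⁻¹⁰), a precipitate of BaSO₄ forms.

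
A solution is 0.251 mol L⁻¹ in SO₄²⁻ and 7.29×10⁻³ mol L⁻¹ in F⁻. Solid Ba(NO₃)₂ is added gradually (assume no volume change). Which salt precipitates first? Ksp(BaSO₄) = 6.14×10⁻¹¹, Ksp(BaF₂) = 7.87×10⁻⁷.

BaSO₄

A salt starts to precipitate once the ion product Q reaches its Ksp.
For BaSO₄: [Ba²⁺] = (Ksp/[SO₄²⁻]) = 2.45×10⁻¹⁰ mol L⁻¹
For BaF₂: [Ba²⁺] = (Ksp/[F⁻]^2) = 1.48×10⁻² mol L⁻¹
Since BaSO₄ needs less Ba²⁺ to reach saturation, it precipitates first.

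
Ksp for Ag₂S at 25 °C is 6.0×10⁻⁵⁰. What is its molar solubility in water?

2.5×10⁻¹⁷ M

Ag₂S(s) ⇌ 2 Ag⁺(aq) + S²⁻(aq)
Let s be the molar solubility. Then [Ag⁺] = 2s and [S²⁻] = s.
Ksp = [Ag⁺]^2[S²⁻] = (2s)^2 · s = 4s^3
4s^3 = 6.0×10⁻⁵⁰  ⇒  s^3 = 1.5×10⁻⁵⁰
s = (1.5×10⁻⁵⁰)^(1/3) = 2.5×10⁻¹⁷ M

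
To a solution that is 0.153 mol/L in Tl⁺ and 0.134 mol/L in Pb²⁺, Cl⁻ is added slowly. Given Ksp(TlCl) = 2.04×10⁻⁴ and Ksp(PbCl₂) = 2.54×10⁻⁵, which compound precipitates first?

The threshold for precipitation is Q = Ksp.
For TlCl: [Cl⁻] = (Ksp/[Tl⁺]) = 1.33×10⁻³ mol/L
For PbCl₂: [Cl⁻] = (Ksp/[Pb²⁺])^(1/2) = 1.38×10⁻² mol/L
TlCl requires the lower [Cl⁻], so it precipitates first.

TlCl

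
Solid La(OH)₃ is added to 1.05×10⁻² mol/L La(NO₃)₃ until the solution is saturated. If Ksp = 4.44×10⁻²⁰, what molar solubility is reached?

5.39×10⁻⁷ M

La(OH)₃(s) ⇌ La³⁺(aq) + 3 OH⁻(aq)
La³⁺ is already present at 1.05×10⁻² mol/L. If s mol/L of La(OH)₃ dissolves, [OH⁻] = 3s while [La³⁺] ≈ 1.05×10⁻² mol/L.
Ksp = [La³⁺][OH⁻]^3 = (1.05×10⁻²)(3s)^3
(3s)^3 = 4.44×10⁻²⁰ / (1.05×10⁻²) = 4.23×10⁻¹⁸
s = 5.39×10⁻⁷ mol/L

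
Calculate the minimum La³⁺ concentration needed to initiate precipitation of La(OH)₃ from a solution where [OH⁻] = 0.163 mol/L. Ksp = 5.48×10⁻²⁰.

Precipitation begins when Q = Ksp.
La(OH)₃(s) ⇌ La³⁺(aq) + 3 OH⁻(aq)
Ksp = [La³⁺][OH⁻]^3 = [La³⁺](0.163)^3
[La³⁺] = 5.48×10⁻²⁰ / (0.163)^3 = 1.27×10⁻¹⁷
[La³⁺] = 1.27×10⁻¹⁷ mol/L

1.27×10⁻¹⁷ M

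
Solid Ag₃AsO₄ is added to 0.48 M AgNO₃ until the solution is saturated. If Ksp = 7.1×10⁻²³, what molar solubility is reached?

6.4×10⁻²² M

Ag₃AsO₄(s) ⇌ 3 Ag⁺(aq) + AsO₄³⁻(aq)
The solution already contains Ag⁺ at 0.48 M. Let s be the molar solubility of Ag₃AsO₄.
[Ag⁺] ≈ 0.48 M (common ion dominates); [AsO₄³⁻] = s.
Ksp = [Ag⁺]^3[AsO₄³⁻] = (0.48)^3s
s = 7.1×10⁻²³ / (0.48)^3 = 6.4×10⁻²²
s = 6.4×10⁻²² M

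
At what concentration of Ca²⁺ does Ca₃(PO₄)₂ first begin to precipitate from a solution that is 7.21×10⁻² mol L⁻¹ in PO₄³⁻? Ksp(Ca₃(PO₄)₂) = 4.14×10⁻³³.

Each salt precipitates once Q = Ksp for that salt.
Ca₃(PO₄)₂(s) ⇌ 3 Ca²⁺(aq) + 2 PO₄³⁻(aq)
Ksp = [Ca²⁺]^3[PO₄³⁻]^2 = [Ca²⁺]^3(7.21×10⁻²)^2
[Ca²⁺]^3 = 4.14×10⁻³³ / (7.21×10⁻²)^2 = 7.96×10⁻³¹
[Ca²⁺] = 9.27×10⁻¹¹ mol L⁻¹

9.27×10⁻¹¹ M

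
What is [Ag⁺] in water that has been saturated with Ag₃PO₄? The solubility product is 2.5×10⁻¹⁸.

Ag₃PO₄(s) ⇌ 3 Ag⁺(aq) + PO₄³⁻(aq)
Call the molar solubility s, so that [Ag⁺] = 3s and [PO₄³⁻] = s.
Ksp = [Ag⁺]^3[PO₄³⁻] = (3s)^3 · s = 27s^4 = 2.5×10⁻¹⁸
s = 1.7×10⁻⁵ mol/L
[Ag⁺] = 3s = 5.2×10⁻⁵ mol/L

5.2×10⁻⁵ M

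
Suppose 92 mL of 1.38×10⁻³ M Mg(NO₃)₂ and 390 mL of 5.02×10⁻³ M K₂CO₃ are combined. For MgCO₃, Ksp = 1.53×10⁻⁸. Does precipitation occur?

After mixing, V = 92 mL + 390 mL = 482 mL.
[Mg²⁺] = (1.38×10⁻³)(92)/482 = 2.63×10⁻⁴ M
[CO₃²⁻] = (5.02×10⁻³)(390)/482 = 4.06×10⁻³ M
Q = [Mg²⁺][CO₃²⁻] = 1.07×10⁻⁶
Since Q (1.07×10⁻⁶) exceeds Ksp (1.53×10⁻⁸), MgCO₃ will precipitate.

Yes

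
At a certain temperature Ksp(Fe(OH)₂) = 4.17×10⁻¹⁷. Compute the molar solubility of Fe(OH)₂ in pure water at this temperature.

2.18×10⁻⁶ M

Fe(OH)₂(s) ⇌ Fe²⁺(aq) + 2 OH⁻(aq)
If s mol/L of Fe(OH)₂ dissolves, [Fe²⁺] = s and [OH⁻] = 2s.
Ksp = [Fe²⁺][OH⁻]^2 = s · (2s)^2 = 4s^3
4s^3 = 4.17×10⁻¹⁷  ⇒  s^3 = 1.04×10⁻¹⁷
s = (1.04×10⁻¹⁷)^(1/3) = 2.18×10⁻⁶ mol/L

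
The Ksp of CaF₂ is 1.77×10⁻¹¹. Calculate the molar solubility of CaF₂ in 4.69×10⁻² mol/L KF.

8.05×10⁻⁹ M

CaF₂(s) ⇌ Ca²⁺(aq) + 2 F⁻(aq)
The solution already contains F⁻ at 4.69×10⁻² mol/L. Let s be the molar solubility of CaF₂.
[F⁻] ≈ 4.69×10⁻² mol/L (common ion dominates); [Ca²⁺] = s.
Ksp = [Ca²⁺][F⁻]^2 = s(4.69×10⁻²)^2
s = 1.77×10⁻¹¹ / (4.69×10⁻²)^2 = 8.05×10⁻⁹
s = 8.05×10⁻⁹ mol/L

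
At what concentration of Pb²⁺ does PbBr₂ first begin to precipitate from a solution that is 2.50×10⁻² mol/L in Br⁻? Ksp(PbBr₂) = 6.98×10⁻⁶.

Each salt precipitates once Q = Ksp for that salt.
PbBr₂(s) ⇌ Pb²⁺(aq) + 2 Br⁻(aq)
Ksp = [Pb²⁺][Br⁻]^2 = [Pb²⁺](2.50×10⁻²)^2
[Pb²⁺] = 6.98×10⁻⁶ / (2.50×10⁻²)^2 = 1.12×10⁻²
[Pb²⁺] = 1.12×10⁻² mol/L

1.12×10⁻² M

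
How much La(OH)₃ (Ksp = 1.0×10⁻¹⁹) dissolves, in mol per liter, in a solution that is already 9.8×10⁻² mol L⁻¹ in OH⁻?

La(OH)₃(s) ⇌ La³⁺(aq) + 3 OH⁻(aq)
With OH⁻ already at 9.8×10⁻² mol L⁻¹ and s small, take [OH⁻] ≈ 9.8×10⁻² mol L⁻¹ and [La³⁺] = s.
Ksp = [La³⁺][OH⁻]^3 = s(9.8×10⁻²)^3
s = 1.0×10⁻¹⁹ / (9.8×10⁻²)^3 = 1.1×10⁻¹⁶
s = 1.1×10⁻¹⁶ mol L⁻¹

1.1×10⁻¹⁶ M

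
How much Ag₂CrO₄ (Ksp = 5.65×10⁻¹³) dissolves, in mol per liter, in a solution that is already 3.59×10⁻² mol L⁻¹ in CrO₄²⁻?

1.98×10⁻⁶ M

Ag₂CrO₄(s) ⇌ 2 Ag⁺(aq) + CrO₄²⁻(aq)
With CrO₄²⁻ already at 3.59×10⁻² mol L⁻¹ and s small, take [CrO₄²⁻] ≈ 3.59×10⁻² mol L⁻¹ and [Ag⁺] = 2s.
Ksp = [Ag⁺]^2[CrO₄²⁻] = (2s)^2(3.59×10⁻²)
(2s)^2 = 5.65×10⁻¹³ / (3.59×10⁻²) = 1.57×10⁻¹¹
s = 1.98×10⁻⁶ mol L⁻¹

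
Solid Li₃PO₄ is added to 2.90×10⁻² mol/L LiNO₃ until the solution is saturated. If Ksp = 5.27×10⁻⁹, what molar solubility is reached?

Li₃PO₄(s) ⇌ 3 Li⁺(aq) + PO₄³⁻(aq)
Let s be the solubility of Li₃PO₄ here. The common ion gives [Li⁺] ≈ 2.90×10⁻² mol/L, and [PO₄³⁻] = s.
Ksp = [Li⁺]^3[PO₄³⁻] = (2.90×10⁻²)^3s
s = 5.27×10⁻⁹ / (2.90×10⁻²)^3 = 2.16×10⁻⁴
s = 2.16×10⁻⁴ mol/L

2.16×10⁻⁴ M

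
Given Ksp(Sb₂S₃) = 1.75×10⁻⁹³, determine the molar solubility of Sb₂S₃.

1.10×10⁻¹⁹ M

Sb₂S₃(s) ⇌ 2 Sb³⁺(aq) + 3 S²⁻(aq)
With molar solubility s: [Sb³⁺] = 2s, [S²⁻] = 3s.
Ksp = [Sb³⁺]^2[S²⁻]^3 = (2s)^2 · (3s)^3 = 108s^5
108s^5 = 1.75×10⁻⁹³  ⇒  s^5 = 1.62×10⁻⁹⁵
s = (1.62×10⁻⁹⁵)^(1/5) = 1.10×10⁻¹⁹ mol L⁻¹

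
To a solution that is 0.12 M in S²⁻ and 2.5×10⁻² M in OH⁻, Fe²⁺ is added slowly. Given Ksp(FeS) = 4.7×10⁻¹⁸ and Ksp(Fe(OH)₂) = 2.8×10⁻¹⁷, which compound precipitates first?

FeS

A salt starts to precipitate once the ion product Q reaches its Ksp.
For FeS: [Fe²⁺] = (Ksp/[S²⁻]) = 3.9×10⁻¹⁷ M
For Fe(OH)₂: [Fe²⁺] = (Ksp/[OH⁻]^2) = 4.5×10⁻¹⁴ M
The smaller threshold [Fe²⁺] is reached first, so FeS precipitates first.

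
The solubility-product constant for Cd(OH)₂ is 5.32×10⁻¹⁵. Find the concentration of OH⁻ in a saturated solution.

Cd(OH)₂(s) ⇌ Cd²⁺(aq) + 2 OH⁻(aq)
Let s be the molar solubility. Then [Cd²⁺] = s and [OH⁻] = 2s.
Ksp = [Cd²⁺][OH⁻]^2 = s · (2s)^2 = 4s^3 = 5.32×10⁻¹⁵
s = 1.10×10⁻⁵ mol L⁻¹
[OH⁻] = 2s = 2.20×10⁻⁵ mol L⁻¹

2.20×10⁻⁵ M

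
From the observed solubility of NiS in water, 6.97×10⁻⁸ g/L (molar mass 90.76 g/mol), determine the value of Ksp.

Ksp = 5.90×10⁻¹⁹

Molar solubility s = (6.97×10⁻⁸ g/L) / (90.76 g/mol) = 7.6796×10⁻¹⁰ mol/L
NiS(s) ⇌ Ni²⁺(aq) + S²⁻(aq)
If s mol/L of NiS dissolves, [Ni²⁺] = s and [S²⁻] = s.
Ksp = [Ni²⁺][S²⁻] = s · s = s^2
Ksp = (7.6796×10⁻¹⁰)^2 = 5.90×10⁻¹⁹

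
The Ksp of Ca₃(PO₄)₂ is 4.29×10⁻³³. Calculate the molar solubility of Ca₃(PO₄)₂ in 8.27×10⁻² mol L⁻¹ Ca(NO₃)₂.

1.38×10⁻¹⁵ M

Ca₃(PO₄)₂(s) ⇌ 3 Ca²⁺(aq) + 2 PO₄³⁻(aq)
Let s be the solubility of Ca₃(PO₄)₂ here. The common ion gives [Ca²⁺] ≈ 8.27×10⁻² mol L⁻¹, and [PO₄³⁻] = 2s.
Ksp = [Ca²⁺]^3[PO₄³⁻]^2 = (8.27×10⁻²)^3(2s)^2
(2s)^2 = 4.29×10⁻³³ / (8.27×10⁻²)^3 = 7.58×10⁻³⁰
s = 1.38×10⁻¹⁵ mol L⁻¹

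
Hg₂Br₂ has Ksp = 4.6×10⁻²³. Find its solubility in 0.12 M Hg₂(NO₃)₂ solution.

9.8×10⁻¹² M

Hg₂Br₂(s) ⇌ Hg₂²⁺(aq) + 2 Br⁻(aq)
The solution already contains Hg₂²⁺ at 0.12 M. Let s be the molar solubility of Hg₂Br₂.
[Hg₂²⁺] ≈ 0.12 M (common ion dominates); [Br⁻] = 2s.
Ksp = [Hg₂²⁺][Br⁻]^2 = (0.12)(2s)^2
(2s)^2 = 4.6×10⁻²³ / (0.12) = 3.8×10⁻²²
s = 9.8×10⁻¹² M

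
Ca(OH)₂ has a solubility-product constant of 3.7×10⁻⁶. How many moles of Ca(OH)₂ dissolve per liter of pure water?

9.7×10⁻³ M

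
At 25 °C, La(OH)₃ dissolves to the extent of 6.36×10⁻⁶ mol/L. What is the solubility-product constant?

Ksp = 4.42×10⁻²⁰

La(OH)₃(s) ⇌ La³⁺(aq) + 3 OH⁻(aq)
With molar solubility s: [La³⁺] = s, [OH⁻] = 3s.
Ksp = [La³⁺][OH⁻]^3 = s · (3s)^3 = 27s^4
Ksp = 27 × (6.36×10⁻⁶)^4 = 4.42×10⁻²⁰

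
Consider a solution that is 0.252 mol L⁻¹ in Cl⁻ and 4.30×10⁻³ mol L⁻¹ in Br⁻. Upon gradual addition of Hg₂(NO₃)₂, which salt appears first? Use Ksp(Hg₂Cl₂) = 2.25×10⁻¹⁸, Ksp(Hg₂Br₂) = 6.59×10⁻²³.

Precipitation of each salt begins when its ion product equals Ksp.
For Hg₂Cl₂: [Hg₂²⁺] = (Ksp/[Cl⁻]^2) = 3.54×10⁻¹⁷ mol L⁻¹
For Hg₂Br₂: [Hg₂²⁺] = (Ksp/[Br⁻]^2) = 3.56×10⁻¹⁸ mol L⁻¹
Hg₂Br₂ requires the lower [Hg₂²⁺], so it precipitates first.

Hg₂Br₂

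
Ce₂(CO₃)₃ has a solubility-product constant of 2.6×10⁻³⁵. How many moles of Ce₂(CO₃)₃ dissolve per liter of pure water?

4.7×10⁻⁸ M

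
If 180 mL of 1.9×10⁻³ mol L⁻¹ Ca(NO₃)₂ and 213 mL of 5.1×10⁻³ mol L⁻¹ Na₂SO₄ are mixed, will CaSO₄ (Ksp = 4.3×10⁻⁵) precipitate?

No

After mixing, V = 180 mL + 213 mL = 393 mL.
[Ca²⁺] = (1.9×10⁻³)(180)/393 = 8.7×10⁻⁴ mol L⁻¹
[SO₄²⁻] = (5.1×10⁻³)(213)/393 = 2.8×10⁻³ mol L⁻¹
Q = [Ca²⁺][SO₄²⁻] = 2.4×10⁻⁶
Q < Ksp (2.4×10⁻⁶ vs 4.3×10⁻⁵); the solution remains unsaturated and no precipitate forms.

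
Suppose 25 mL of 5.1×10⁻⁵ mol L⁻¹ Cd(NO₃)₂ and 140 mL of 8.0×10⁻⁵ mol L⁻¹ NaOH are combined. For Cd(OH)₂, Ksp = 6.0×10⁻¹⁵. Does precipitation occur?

Yes

Total volume after mixing = 25 + 140 = 165 mL.
[Cd²⁺] = (5.1×10⁻⁵)(25)/165 = 7.7×10⁻⁶ mol L⁻¹
[OH⁻] = (8.0×10⁻⁵)(140)/165 = 6.8×10⁻⁵ mol L⁻¹
Q = [Cd²⁺][OH⁻]^2 = 3.6×10⁻¹⁴
Because Q > Ksp (3.6×10⁻¹⁴ vs 6.0×10⁻¹⁵), a precipitate of Cd(OH)₂ forms.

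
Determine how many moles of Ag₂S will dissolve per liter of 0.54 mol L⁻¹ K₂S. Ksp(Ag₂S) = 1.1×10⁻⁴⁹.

Ag₂S(s) ⇌ 2 Ag⁺(aq) + S²⁻(aq)
Let s be the solubility of Ag₂S here. The common ion gives [S²⁻] ≈ 0.54 mol L⁻¹, and [Ag⁺] = 2s.
Ksp = [Ag⁺]^2[S²⁻] = (2s)^2(0.54)
(2s)^2 = 1.1×10⁻⁴⁹ / (0.54) = 2.0×10⁻⁴⁹
s = 2.3×10⁻²⁵ mol L⁻¹

2.3×10⁻²⁵ M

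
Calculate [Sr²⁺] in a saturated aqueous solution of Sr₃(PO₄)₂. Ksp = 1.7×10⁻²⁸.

3.3×10⁻⁶ M

Sr₃(PO₄)₂(s) ⇌ 3 Sr²⁺(aq) + 2 PO₄³⁻(aq)
For each mole of Sr₃(PO₄)₂ that dissolves per liter, [Sr²⁺] = 3s and [PO₄³⁻] = 2s; let s denote this solubility.
Ksp = [Sr²⁺]^3[PO₄³⁻]^2 = (3s)^3 · (2s)^2 = 108s^5 = 1.7×10⁻²⁸
s = 1.1×10⁻⁶ M
[Sr²⁺] = 3s = 3.3×10⁻⁶ M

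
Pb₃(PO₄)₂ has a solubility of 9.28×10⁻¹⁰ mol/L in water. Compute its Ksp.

Ksp = 7.43×10⁻⁴⁴

Pb₃(PO₄)₂(s) ⇌ 3 Pb²⁺(aq) + 2 PO₄³⁻(aq)
With molar solubility s: [Pb²⁺] = 3s, [PO₄³⁻] = 2s.
Ksp = [Pb²⁺]^3[PO₄³⁻]^2 = (3s)^3 · (2s)^2 = 108s^5
Ksp = 108 × (9.28×10⁻¹⁰)^5 = 7.43×10⁻⁴⁴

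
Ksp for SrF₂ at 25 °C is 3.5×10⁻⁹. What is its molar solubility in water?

SrF₂(s) ⇌ Sr²⁺(aq) + 2 F⁻(aq)
With molar solubility s: [Sr²⁺] = s, [F⁻] = 2s.
Ksp = [Sr²⁺][F⁻]^2 = s · (2s)^2 = 4s^3
4s^3 = 3.5×10⁻⁹  ⇒  s^3 = 8.8×10⁻¹⁰
s = (8.8×10⁻¹⁰)^(1/3) = 9.6×10⁻⁴ M

9.6×10⁻⁴ M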